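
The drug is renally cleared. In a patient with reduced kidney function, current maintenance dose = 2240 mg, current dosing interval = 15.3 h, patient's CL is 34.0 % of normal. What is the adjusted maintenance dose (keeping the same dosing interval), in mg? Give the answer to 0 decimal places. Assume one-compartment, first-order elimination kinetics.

762 mg

To keep the same average steady-state level, dosing rate must scale with clearance.
CL ratio = 34.0 / 100 = 0.3400
New dose (same interval) = 2240 × 0.3400 = 761.6 mg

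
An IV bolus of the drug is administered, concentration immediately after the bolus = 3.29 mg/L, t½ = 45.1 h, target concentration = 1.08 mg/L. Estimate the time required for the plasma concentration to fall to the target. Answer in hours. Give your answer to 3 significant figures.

k = ln2 / t½ = 0.693147 / 45.1 = 0.01537 h⁻¹
t = ln(C₀ / C) / k = ln(3.290 / 1.08) / 0.01537
  = ln(3.046) / 0.01537 = 1.114 / 0.01537 = 72.48 h

72.5 h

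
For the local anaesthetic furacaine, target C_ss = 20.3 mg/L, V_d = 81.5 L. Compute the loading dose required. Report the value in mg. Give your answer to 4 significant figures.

LD = Css × Vd = 20.3 × 81.5 = 1654 mg

1654 mg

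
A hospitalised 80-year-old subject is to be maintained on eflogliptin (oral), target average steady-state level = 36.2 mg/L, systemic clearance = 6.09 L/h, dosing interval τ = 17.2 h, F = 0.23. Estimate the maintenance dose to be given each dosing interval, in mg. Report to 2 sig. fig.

At steady state, F × (Dose/τ) = Css × CL.
Dose = Css × CL × τ / F = 36.2 × 6.090 × 17.2 / 0.23 = 16490 mg

16000 mg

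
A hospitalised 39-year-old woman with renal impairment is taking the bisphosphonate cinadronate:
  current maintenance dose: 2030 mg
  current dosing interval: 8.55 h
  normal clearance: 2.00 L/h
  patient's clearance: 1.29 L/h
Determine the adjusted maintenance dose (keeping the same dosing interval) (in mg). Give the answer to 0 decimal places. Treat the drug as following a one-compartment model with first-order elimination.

1309 mg

To keep the same average steady-state level, dosing rate must scale with clearance.
CL ratio = 1.29 / 2.00 = 0.6450
New dose (same interval) = 2030 × 0.6450 = 1309 mg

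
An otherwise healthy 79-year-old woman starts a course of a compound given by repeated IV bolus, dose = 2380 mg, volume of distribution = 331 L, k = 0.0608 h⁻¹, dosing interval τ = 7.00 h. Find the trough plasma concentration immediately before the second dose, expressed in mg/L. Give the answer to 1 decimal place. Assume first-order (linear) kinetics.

C₀ per dose = Dose / Vd = 2380 / 331 = 7.190 mg/L
Fraction remaining after one interval: r = e^(−kτ) = e^(−0.06080 × 7.00) = 0.6534
Before dose 2, 1 dose has been given (aged 1τ).
C_trough = C₀ × r = 7.190 × 0.6534 = 4.698 mg/L

4.7 mg/L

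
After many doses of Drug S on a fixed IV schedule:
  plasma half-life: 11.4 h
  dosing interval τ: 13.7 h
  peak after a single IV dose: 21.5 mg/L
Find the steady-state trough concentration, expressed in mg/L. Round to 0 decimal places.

17 mg/L

k = ln2 / t½ = 0.693147 / 11.4 = 0.06080 h⁻¹
e^(−kτ) = e^(−0.06080 × 13.7) = 0.4348
Accumulation ratio R = 1 / (1 − e^(−kτ)) = 1 / (1 − 0.4348) = 1.769
Steady-state trough = C₀ × R × e^(−kτ) = 21.5 × 1.769 × 0.4348 = 16.54 mg/L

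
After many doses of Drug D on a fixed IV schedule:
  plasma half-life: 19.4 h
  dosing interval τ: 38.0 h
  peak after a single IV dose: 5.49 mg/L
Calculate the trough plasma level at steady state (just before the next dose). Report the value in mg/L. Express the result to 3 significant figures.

k = ln2 / t½ = 0.693147 / 19.4 = 0.03573 h⁻¹
e^(−kτ) = e^(−0.03573 × 38.0) = 0.2572
Accumulation ratio R = 1 / (1 − e^(−kτ)) = 1 / (1 − 0.2572) = 1.346
Steady-state trough = C₀ × R × e^(−kτ) = 5.49 × 1.346 × 0.2572 = 1.901 mg/L

1.90 mg/L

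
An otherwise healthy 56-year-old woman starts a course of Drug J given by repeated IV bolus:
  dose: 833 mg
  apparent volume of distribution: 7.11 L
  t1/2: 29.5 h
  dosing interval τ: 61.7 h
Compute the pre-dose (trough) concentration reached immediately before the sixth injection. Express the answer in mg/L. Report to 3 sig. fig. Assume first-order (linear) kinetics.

35.9 mg/L

C₀ per dose = Dose / Vd = 833 / 7.11 = 117.2 mg/L
k = ln2 / t½ = 0.693147 / 29.5 = 0.02350 h⁻¹
Fraction remaining after one interval: r = e^(−kτ) = e^(−0.02350 × 61.7) = 0.2346
Before dose 6, 5 doses have been given (aged 1τ, 2τ, 3τ, 4τ, 5τ).
C_trough = C₀ × (r + r² + … + r^5) = C₀ × r(1−r^5)/(1−r)
        = 117.2 × 0.2346 × (1 − 0.0007106) / (1 − 0.2346) = 35.90 mg/L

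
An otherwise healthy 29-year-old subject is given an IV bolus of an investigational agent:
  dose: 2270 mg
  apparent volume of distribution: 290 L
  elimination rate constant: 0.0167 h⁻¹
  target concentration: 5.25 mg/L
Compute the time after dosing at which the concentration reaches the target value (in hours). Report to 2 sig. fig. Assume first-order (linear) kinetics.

24 h

C₀ = Dose / Vd = 2270 / 290 = 7.828 mg/L
t = ln(C₀ / C) / k = ln(7.828 / 5.25) / 0.01670
  = ln(1.491) / 0.01670 = 0.3994 / 0.01670 = 23.92 h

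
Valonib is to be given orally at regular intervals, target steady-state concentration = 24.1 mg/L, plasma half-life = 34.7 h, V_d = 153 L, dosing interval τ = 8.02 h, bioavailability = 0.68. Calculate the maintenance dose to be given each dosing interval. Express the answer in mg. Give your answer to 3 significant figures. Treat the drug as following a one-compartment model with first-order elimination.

k = ln2 / t½ = 0.693147 / 34.7 = 0.01998 h⁻¹
CL = k × Vd = 0.01998 × 153 = 3.057 L/h
At steady state, F × (Dose/τ) = Css × CL.
Dose = Css × CL × τ / F = 24.1 × 3.057 × 8.02 / 0.68 = 868.9 mg

869 mg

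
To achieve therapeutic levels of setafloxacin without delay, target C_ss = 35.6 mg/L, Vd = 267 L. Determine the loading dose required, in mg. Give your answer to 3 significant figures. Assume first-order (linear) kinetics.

9510 mg

LD = Css × Vd = 35.6 × 267 = 9505 mg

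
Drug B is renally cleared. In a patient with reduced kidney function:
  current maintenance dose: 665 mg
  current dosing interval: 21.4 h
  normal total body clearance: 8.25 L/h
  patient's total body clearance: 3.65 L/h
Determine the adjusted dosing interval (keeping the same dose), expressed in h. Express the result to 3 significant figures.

48.4 h

To keep the same average steady-state level, dosing rate must scale with clearance.
CL ratio = 3.65 / 8.25 = 0.4424
New interval (same dose) = 21.4 / 0.4424 = 48.37 h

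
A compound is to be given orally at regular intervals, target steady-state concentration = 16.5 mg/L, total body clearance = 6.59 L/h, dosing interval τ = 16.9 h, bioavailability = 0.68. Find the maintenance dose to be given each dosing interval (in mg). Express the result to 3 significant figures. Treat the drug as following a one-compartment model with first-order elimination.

At steady state, F × (Dose/τ) = Css × CL.
Dose = Css × CL × τ / F = 16.5 × 6.590 × 16.9 / 0.68 = 2702 mg

2700 mg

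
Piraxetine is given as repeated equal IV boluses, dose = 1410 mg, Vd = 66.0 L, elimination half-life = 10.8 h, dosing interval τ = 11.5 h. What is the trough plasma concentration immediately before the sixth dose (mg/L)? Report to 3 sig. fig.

C₀ per dose = Dose / Vd = 1410 / 66.0 = 21.36 mg/L
k = ln2 / t½ = 0.693147 / 10.8 = 0.06418 h⁻¹
Fraction remaining after one interval: r = e^(−kτ) = e^(−0.06418 × 11.5) = 0.4780
Before dose 6, 5 doses have been given (aged 1τ, 2τ, 3τ, 4τ, 5τ).
C_trough = C₀ × (r + r² + … + r^5) = C₀ × r(1−r^5)/(1−r)
        = 21.36 × 0.4780 × (1 − 0.02495) / (1 − 0.4780) = 19.07 mg/L

19.1 mg/L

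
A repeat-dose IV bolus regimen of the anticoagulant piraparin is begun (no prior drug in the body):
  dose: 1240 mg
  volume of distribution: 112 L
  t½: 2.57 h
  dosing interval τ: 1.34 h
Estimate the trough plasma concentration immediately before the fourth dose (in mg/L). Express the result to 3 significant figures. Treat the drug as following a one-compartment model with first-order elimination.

C₀ per dose = Dose / Vd = 1240 / 112 = 11.07 mg/L
k = ln2 / t½ = 0.693147 / 2.57 = 0.2697 h⁻¹
Fraction remaining after one interval: r = e^(−kτ) = e^(−0.2697 × 1.34) = 0.6967
Before dose 4, 3 doses have been given (aged 1τ, 2τ, 3τ).
C_trough = C₀ × (r + r² + … + r^3) = C₀ × r(1−r^3)/(1−r)
        = 11.07 × 0.6967 × (1 − 0.3382) / (1 − 0.6967) = 16.83 mg/L

16.8 mg/L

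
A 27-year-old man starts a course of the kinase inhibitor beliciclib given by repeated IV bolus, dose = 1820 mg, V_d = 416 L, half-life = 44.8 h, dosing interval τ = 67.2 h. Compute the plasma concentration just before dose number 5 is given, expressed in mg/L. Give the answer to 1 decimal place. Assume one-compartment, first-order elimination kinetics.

C₀ per dose = Dose / Vd = 1820 / 416 = 4.375 mg/L
k = ln2 / t½ = 0.693147 / 44.8 = 0.01547 h⁻¹
Fraction remaining after one interval: r = e^(−kτ) = e^(−0.01547 × 67.2) = 0.3536
Before dose 5, 4 doses have been given (aged 1τ, 2τ, 3τ, 4τ).
C_trough = C₀ × (r + r² + … + r^4) = C₀ × r(1−r^4)/(1−r)
        = 4.375 × 0.3536 × (1 − 0.01563) / (1 − 0.3536) = 2.356 mg/L

2.4 mg/L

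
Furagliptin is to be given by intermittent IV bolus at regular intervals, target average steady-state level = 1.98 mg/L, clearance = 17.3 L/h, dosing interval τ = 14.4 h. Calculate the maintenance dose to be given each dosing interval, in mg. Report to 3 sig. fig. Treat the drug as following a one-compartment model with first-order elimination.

493 mg

At steady state, Dose/τ = Css × CL.
Dose = Css × CL × τ = 1.98 × 17.30 × 14.4 = 493.3 mg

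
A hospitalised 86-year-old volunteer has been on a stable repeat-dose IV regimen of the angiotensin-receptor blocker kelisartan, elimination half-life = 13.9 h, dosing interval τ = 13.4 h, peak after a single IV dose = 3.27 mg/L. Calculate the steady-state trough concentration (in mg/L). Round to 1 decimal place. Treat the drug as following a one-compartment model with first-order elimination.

3.4 mg/L

k = ln2 / t½ = 0.693147 / 13.9 = 0.04987 h⁻¹
e^(−kτ) = e^(−0.04987 × 13.4) = 0.5126
Accumulation ratio R = 1 / (1 − e^(−kτ)) = 1 / (1 − 0.5126) = 2.052
Steady-state trough = C₀ × R × e^(−kτ) = 3.27 × 2.052 × 0.5126 = 3.440 mg/L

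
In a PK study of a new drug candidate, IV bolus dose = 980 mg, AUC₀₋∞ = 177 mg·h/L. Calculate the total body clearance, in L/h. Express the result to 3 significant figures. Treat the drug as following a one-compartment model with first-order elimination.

5.54 L/h

CL = Dose / AUC = 980 / 177 = 5.537 L/h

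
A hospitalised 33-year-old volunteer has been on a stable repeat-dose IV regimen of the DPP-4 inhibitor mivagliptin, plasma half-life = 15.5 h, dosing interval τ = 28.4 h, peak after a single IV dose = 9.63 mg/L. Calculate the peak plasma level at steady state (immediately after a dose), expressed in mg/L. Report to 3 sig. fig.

13.4 mg/L

k = ln2 / t½ = 0.693147 / 15.5 = 0.04472 h⁻¹
e^(−kτ) = e^(−0.04472 × 28.4) = 0.2808
Accumulation ratio R = 1 / (1 − e^(−kτ)) = 1 / (1 − 0.2808) = 1.390
Steady-state peak = C₀ × R = 9.63 × 1.390 = 13.39 mg/L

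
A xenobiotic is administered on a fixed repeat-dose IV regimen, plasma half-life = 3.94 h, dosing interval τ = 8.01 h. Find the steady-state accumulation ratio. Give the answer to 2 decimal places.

k = ln2 / t½ = 0.693147 / 3.94 = 0.1759 h⁻¹
e^(−kτ) = e^(−0.1759 × 8.01) = 0.2444
Accumulation ratio R = 1 / (1 − e^(−kτ)) = 1 / (1 − 0.2444) = 1.323

1.32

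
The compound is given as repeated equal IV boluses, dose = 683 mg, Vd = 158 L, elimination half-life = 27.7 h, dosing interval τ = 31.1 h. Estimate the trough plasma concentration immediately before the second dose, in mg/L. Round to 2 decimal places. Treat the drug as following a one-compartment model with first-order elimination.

1.99 mg/L

C₀ per dose = Dose / Vd = 683 / 158 = 4.323 mg/L
k = ln2 / t½ = 0.693147 / 27.7 = 0.02502 h⁻¹
Fraction remaining after one interval: r = e^(−kτ) = e^(−0.02502 × 31.1) = 0.4593
Before dose 2, 1 dose has been given (aged 1τ).
C_trough = C₀ × r = 4.323 × 0.4593 = 1.986 mg/L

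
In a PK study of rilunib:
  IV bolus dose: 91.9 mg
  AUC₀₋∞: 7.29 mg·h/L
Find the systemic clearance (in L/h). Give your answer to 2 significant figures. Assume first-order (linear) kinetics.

CL = Dose / AUC = 91.9 / 7.29 = 12.61 L/h

13 L/h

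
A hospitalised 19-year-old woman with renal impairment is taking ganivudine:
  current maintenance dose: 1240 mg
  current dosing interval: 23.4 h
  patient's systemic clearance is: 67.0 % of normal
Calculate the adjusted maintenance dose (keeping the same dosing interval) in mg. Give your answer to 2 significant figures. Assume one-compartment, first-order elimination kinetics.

To keep the same average steady-state level, dosing rate must scale with clearance.
CL ratio = 67.0 / 100 = 0.6700
New dose (same interval) = 1240 × 0.6700 = 830.8 mg

830 mg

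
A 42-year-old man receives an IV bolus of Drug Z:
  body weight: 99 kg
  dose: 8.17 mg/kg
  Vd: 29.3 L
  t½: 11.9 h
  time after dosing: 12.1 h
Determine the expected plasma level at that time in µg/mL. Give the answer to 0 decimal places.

Total dose = 8.17 × 99 = 808.8 mg
C₀ = Dose / Vd = 808.8 / 29.3 = 27.60 mg/L
k = ln2 / t½ = 0.693147 / 11.9 = 0.05825 h⁻¹
C = C₀ · e^(−k·t) = 27.60 × e^(−0.05825 × 12.1)
  = 27.60 × 0.4942 = 13.64 mg/L
(13.64 mg/L = 13.64 µg/mL)

14 µg/mL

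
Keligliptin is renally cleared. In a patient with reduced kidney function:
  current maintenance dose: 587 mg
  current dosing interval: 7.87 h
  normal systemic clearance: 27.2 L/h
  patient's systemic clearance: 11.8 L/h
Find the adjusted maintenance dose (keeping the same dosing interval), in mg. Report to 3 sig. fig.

255 mg

To keep the same average steady-state level, dosing rate must scale with clearance.
CL ratio = 11.8 / 27.2 = 0.4338
New dose (same interval) = 587 × 0.4338 = 254.6 mg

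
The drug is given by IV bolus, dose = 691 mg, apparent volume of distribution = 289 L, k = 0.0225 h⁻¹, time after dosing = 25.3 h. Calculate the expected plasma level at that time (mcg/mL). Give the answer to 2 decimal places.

1.35 mcg/mL

C₀ = Dose / Vd = 691.0 / 289 = 2.391 mg/L
C = C₀ · e^(−k·t) = 2.391 × e^(−0.02250 × 25.3)
  = 2.391 × 0.5659 = 1.353 mg/L
(1.353 mg/L = 1.353 mcg/mL)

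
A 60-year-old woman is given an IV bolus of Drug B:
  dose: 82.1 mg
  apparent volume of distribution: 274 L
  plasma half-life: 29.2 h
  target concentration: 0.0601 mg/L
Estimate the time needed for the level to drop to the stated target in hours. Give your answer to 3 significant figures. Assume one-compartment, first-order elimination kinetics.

67.7 h

C₀ = Dose / Vd = 82.10 / 274 = 0.2996 mg/L
k = ln2 / t½ = 0.693147 / 29.2 = 0.02374 h⁻¹
t = ln(C₀ / C) / k = ln(0.2996 / 0.0601) / 0.02374
  = ln(4.985) / 0.02374 = 1.606 / 0.02374 = 67.65 h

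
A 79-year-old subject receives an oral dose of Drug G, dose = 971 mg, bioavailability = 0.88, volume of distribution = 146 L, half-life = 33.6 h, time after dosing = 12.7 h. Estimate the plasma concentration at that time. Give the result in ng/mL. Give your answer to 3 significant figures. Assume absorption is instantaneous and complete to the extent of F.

Amount reaching circulation = F × Dose = 0.88 × 971.0 = 854.5 mg
C₀ = F·Dose / Vd = 854.5 / 146 = 5.853 mg/L
k = ln2 / t½ = 0.693147 / 33.6 = 0.02063 h⁻¹
C = C₀ · e^(−k·t) = 5.853 × e^(−0.02063 × 12.7)
  = 5.853 × 0.7695 = 4.504 mg/L
Convert: 4.504 mg/L × 1000 = 4504 ng/mL

4500 ng/mL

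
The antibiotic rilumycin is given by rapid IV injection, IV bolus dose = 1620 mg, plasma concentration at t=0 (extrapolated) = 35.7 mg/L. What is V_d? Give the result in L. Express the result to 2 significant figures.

45 L

Vd = Dose / C₀ = 1620 / 35.7 = 45.38 L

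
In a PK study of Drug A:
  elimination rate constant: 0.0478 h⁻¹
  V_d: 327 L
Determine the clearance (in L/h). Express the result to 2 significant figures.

CL = k × Vd = 0.0478 × 327 = 15.63 L/h

16 L/h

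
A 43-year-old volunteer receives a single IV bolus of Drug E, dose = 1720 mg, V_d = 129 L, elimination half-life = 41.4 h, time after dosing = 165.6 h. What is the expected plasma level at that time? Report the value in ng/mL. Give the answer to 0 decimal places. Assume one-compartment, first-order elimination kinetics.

C₀ = Dose / Vd = 1720 / 129 = 13.33 mg/L
k = ln2 / t½ = 0.693147 / 41.4 = 0.01674 h⁻¹
t / t½ = 165.6 / 41.4 = 4 half-lives
C = C₀ × (1/2)^4 = 13.33 × 0.06250 = 0.8331 mg/L
Convert: 0.8331 mg/L × 1000 = 833.1 ng/mL

833 ng/mL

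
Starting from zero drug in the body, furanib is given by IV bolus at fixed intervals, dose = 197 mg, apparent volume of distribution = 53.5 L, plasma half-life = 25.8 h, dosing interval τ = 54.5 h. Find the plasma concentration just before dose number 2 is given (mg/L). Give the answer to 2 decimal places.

C₀ per dose = Dose / Vd = 197 / 53.5 = 3.682 mg/L
k = ln2 / t½ = 0.693147 / 25.8 = 0.02687 h⁻¹
Fraction remaining after one interval: r = e^(−kτ) = e^(−0.02687 × 54.5) = 0.2312
Before dose 2, 1 dose has been given (aged 1τ).
C_trough = C₀ × r = 3.682 × 0.2312 = 0.8513 mg/L

0.85 mg/L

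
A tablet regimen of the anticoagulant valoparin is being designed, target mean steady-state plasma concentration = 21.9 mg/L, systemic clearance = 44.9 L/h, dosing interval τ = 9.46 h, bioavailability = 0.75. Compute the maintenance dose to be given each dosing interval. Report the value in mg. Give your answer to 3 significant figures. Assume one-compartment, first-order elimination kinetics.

12400 mg

At steady state, F × (Dose/τ) = Css × CL.
Dose = Css × CL × τ / F = 21.9 × 44.90 × 9.46 / 0.75 = 12400 mg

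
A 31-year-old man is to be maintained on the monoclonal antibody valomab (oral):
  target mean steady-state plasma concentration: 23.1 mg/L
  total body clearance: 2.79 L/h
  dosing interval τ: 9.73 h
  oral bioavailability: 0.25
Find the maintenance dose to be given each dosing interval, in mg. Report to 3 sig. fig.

At steady state, F × (Dose/τ) = Css × CL.
Dose = Css × CL × τ / F = 23.1 × 2.790 × 9.73 / 0.25 = 2508 mg

2510 mg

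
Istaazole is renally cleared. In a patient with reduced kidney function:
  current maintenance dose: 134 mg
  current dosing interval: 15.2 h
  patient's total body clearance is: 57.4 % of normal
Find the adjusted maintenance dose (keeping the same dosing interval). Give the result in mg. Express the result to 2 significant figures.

To keep the same average steady-state level, dosing rate must scale with clearance.
CL ratio = 57.4 / 100 = 0.5740
New dose (same interval) = 134 × 0.5740 = 76.92 mg

77 mg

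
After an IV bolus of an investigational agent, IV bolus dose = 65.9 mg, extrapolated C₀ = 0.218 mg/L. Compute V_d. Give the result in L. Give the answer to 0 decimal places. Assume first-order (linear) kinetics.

Vd = Dose / C₀ = 65.90 / 0.218 = 302.3 L

302 L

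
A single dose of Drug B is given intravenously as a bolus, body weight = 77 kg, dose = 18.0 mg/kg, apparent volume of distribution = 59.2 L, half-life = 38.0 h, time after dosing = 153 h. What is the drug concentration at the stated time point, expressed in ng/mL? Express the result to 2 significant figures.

1400 ng/mL

Total dose = 18.0 × 77 = 1386 mg
C₀ = Dose / Vd = 1386 / 59.2 = 23.41 mg/L
k = ln2 / t½ = 0.693147 / 38.0 = 0.01824 h⁻¹
C = C₀ · e^(−k·t) = 23.41 × e^(−0.01824 × 153)
  = 23.41 × 0.06138 = 1.437 mg/L
Convert: 1.437 mg/L × 1000 = 1437 ng/mL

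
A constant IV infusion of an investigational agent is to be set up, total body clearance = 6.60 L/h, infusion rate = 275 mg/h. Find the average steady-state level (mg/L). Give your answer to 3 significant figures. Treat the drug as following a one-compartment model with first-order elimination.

At steady state Css = R₀ / CL = 275 / 6.600 = 41.67 mg/L

41.7 mg/L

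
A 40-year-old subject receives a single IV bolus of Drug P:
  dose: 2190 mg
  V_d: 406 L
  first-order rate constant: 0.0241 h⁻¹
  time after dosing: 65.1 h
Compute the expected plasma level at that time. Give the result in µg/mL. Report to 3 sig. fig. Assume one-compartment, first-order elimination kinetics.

1.12 µg/mL

C₀ = Dose / Vd = 2190 / 406 = 5.394 mg/L
C = C₀ · e^(−k·t) = 5.394 × e^(−0.02410 × 65.1)
  = 5.394 × 0.2083 = 1.124 mg/L
(1.124 mg/L = 1.124 µg/mL)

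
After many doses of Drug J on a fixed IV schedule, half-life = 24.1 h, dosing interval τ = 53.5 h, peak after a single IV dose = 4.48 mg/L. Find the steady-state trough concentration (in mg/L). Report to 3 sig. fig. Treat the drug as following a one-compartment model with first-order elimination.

1.22 mg/L

k = ln2 / t½ = 0.693147 / 24.1 = 0.02876 h⁻¹
e^(−kτ) = e^(−0.02876 × 53.5) = 0.2147
Accumulation ratio R = 1 / (1 − e^(−kτ)) = 1 / (1 − 0.2147) = 1.273
Steady-state trough = C₀ × R × e^(−kτ) = 4.48 × 1.273 × 0.2147 = 1.224 mg/L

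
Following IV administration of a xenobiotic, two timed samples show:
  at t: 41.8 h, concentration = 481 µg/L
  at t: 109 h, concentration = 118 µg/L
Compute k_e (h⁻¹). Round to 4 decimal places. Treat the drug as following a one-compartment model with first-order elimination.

k = ln(C₁/C₂) / (t₂ − t₁) = ln(481/118) / (109 − 41.8)
  = 1.405 / 67.20 = 0.02091 h⁻¹

0.0209 h⁻¹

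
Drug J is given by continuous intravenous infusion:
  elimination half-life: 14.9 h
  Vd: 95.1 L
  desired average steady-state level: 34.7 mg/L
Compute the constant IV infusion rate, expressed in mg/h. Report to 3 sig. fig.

154 mg/h

k = ln2 / t½ = 0.693147 / 14.9 = 0.04652 h⁻¹
CL = k × Vd = 0.04652 × 95.1 = 4.424 L/h
At steady state, infusion rate R₀ = Css × CL = 34.7 × 4.424 = 153.5 mg/h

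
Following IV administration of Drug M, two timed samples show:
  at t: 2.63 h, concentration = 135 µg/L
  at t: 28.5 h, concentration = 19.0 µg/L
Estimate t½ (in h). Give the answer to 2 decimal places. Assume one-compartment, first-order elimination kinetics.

9.14 h

k = ln(C₁/C₂) / (t₂ − t₁) = ln(135/19.0) / (28.5 − 2.63)
  = 1.961 / 25.87 = 0.07580 h⁻¹
t½ = ln2 / k = 0.693147 / 0.07580 = 9.144 h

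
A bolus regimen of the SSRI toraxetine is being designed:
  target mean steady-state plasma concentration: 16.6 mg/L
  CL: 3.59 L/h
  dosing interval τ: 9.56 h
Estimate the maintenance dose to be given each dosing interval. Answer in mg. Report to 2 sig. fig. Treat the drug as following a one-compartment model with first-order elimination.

570 mg

At steady state, Dose/τ = Css × CL.
Dose = Css × CL × τ = 16.6 × 3.590 × 9.56 = 569.7 mg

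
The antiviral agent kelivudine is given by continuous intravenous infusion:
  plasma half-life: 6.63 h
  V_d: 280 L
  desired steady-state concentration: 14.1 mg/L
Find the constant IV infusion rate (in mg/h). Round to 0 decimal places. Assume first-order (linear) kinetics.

k = ln2 / t½ = 0.693147 / 6.63 = 0.1045 h⁻¹
CL = k × Vd = 0.1045 × 280 = 29.26 L/h
At steady state, infusion rate R₀ = Css × CL = 14.1 × 29.26 = 412.6 mg/h

413 mg/h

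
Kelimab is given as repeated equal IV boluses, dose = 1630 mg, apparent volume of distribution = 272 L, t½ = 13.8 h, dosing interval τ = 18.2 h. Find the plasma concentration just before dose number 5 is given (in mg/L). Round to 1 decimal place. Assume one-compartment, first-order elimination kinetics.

3.9 mg/L

C₀ per dose = Dose / Vd = 1630 / 272 = 5.993 mg/L
k = ln2 / t½ = 0.693147 / 13.8 = 0.05023 h⁻¹
Fraction remaining after one interval: r = e^(−kτ) = e^(−0.05023 × 18.2) = 0.4008
Before dose 5, 4 doses have been given (aged 1τ, 2τ, 3τ, 4τ).
C_trough = C₀ × (r + r² + … + r^4) = C₀ × r(1−r^4)/(1−r)
        = 5.993 × 0.4008 × (1 − 0.02581) / (1 − 0.4008) = 3.905 mg/L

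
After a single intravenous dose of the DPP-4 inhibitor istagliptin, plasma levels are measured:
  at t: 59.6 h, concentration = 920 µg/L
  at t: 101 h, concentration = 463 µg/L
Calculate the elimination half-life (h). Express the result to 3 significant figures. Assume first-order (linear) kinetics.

41.8 h

k = ln(C₁/C₂) / (t₂ − t₁) = ln(920/463) / (101 − 59.6)
  = 0.6866 / 41.40 = 0.01658 h⁻¹
t½ = ln2 / k = 0.693147 / 0.01658 = 41.81 h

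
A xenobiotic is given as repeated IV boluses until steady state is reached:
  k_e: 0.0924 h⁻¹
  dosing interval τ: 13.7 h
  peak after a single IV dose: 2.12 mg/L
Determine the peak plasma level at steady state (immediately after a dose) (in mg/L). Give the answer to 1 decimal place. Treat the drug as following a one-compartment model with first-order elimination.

3.0 mg/L

e^(−kτ) = e^(−0.09240 × 13.7) = 0.2820
Accumulation ratio R = 1 / (1 − e^(−kτ)) = 1 / (1 − 0.2820) = 1.393
Steady-state peak = C₀ × R = 2.12 × 1.393 = 2.953 mg/L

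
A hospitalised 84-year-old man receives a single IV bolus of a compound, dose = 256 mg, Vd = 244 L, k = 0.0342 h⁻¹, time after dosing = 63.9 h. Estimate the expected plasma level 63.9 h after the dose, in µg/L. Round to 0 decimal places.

118 µg/L

C₀ = Dose / Vd = 256.0 / 244 = 1.049 mg/L
C = C₀ · e^(−k·t) = 1.049 × e^(−0.03420 × 63.9)
  = 1.049 × 0.1124 = 0.1179 mg/L
Convert: 0.1179 mg/L × 1000 = 117.9 µg/L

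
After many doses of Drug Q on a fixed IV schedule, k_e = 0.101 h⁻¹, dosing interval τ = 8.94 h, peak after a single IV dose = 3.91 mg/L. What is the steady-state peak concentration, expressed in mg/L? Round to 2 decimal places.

6.58 mg/L

e^(−kτ) = e^(−0.1010 × 8.94) = 0.4054
Accumulation ratio R = 1 / (1 − e^(−kτ)) = 1 / (1 − 0.4054) = 1.682
Steady-state peak = C₀ × R = 3.91 × 1.682 = 6.577 mg/L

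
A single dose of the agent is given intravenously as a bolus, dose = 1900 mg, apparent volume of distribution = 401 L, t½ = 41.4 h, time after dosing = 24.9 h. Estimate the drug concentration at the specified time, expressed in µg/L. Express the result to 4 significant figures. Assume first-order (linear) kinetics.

C₀ = Dose / Vd = 1900 / 401 = 4.738 mg/L
k = ln2 / t½ = 0.693147 / 41.4 = 0.01674 h⁻¹
C = C₀ · e^(−k·t) = 4.738 × e^(−0.01674 × 24.9)
  = 4.738 × 0.6591 = 3.123 mg/L
Convert: 3.123 mg/L × 1000 = 3123 µg/L

3123 µg/L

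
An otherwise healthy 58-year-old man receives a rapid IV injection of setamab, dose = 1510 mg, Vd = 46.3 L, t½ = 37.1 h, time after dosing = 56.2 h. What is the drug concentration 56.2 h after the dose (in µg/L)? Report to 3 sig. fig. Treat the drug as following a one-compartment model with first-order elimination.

11400 µg/L

C₀ = Dose / Vd = 1510 / 46.3 = 32.61 mg/L
k = ln2 / t½ = 0.693147 / 37.1 = 0.01868 h⁻¹
C = C₀ · e^(−k·t) = 32.61 × e^(−0.01868 × 56.2)
  = 32.61 × 0.3500 = 11.41 mg/L
Convert: 11.41 mg/L × 1000 = 11410 µg/L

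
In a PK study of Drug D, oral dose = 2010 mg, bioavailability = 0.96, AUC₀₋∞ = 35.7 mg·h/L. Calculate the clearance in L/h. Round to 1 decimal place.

CL = F·Dose / AUC = 0.96 × 2010 / 35.7 = 54.05 L/h

54.1 L/h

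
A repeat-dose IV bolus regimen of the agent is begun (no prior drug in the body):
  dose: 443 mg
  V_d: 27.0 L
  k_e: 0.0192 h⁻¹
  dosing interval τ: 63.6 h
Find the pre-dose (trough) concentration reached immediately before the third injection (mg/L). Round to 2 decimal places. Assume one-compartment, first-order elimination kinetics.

C₀ per dose = Dose / Vd = 443 / 27.0 = 16.41 mg/L
Fraction remaining after one interval: r = e^(−kτ) = e^(−0.01920 × 63.6) = 0.2949
Before dose 3, 2 doses have been given (aged 1τ, 2τ).
C_trough = C₀ × (r + r²) = 16.41 × (0.2949 + 0.08697) = 6.266 mg/L

6.27 mg/L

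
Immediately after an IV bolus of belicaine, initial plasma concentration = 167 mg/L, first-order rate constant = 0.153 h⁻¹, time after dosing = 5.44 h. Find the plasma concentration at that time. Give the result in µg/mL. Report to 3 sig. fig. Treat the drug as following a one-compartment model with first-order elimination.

C = C₀ · e^(−k·t) = 167.0 × e^(−0.1530 × 5.44)
  = 167.0 × 0.4350 = 72.65 mg/L
(72.65 mg/L = 72.65 µg/mL)

72.7 µg/mL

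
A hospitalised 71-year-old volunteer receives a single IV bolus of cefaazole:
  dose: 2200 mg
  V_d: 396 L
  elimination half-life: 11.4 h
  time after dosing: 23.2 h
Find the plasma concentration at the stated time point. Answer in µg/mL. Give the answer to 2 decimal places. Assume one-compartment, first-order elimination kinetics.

1.36 µg/mL

C₀ = Dose / Vd = 2200 / 396 = 5.556 mg/L
k = ln2 / t½ = 0.693147 / 11.4 = 0.06080 h⁻¹
C = C₀ · e^(−k·t) = 5.556 × e^(−0.06080 × 23.2)
  = 5.556 × 0.2440 = 1.356 mg/L
(1.356 mg/L = 1.356 µg/mL)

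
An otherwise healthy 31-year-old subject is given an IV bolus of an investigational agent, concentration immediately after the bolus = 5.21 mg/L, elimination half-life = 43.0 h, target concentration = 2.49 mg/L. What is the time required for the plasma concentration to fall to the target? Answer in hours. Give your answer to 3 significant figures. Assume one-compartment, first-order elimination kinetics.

45.8 h

k = ln2 / t½ = 0.693147 / 43.0 = 0.01612 h⁻¹
t = ln(C₀ / C) / k = ln(5.210 / 2.49) / 0.01612
  = ln(2.092) / 0.01612 = 0.7381 / 0.01612 = 45.79 h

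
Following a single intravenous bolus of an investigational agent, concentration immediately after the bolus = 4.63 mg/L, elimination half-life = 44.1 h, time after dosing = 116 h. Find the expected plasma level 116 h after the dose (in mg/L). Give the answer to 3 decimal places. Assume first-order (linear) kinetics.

0.748 mg/L

k = ln2 / t½ = 0.693147 / 44.1 = 0.01572 h⁻¹
C = C₀ · e^(−k·t) = 4.630 × e^(−0.01572 × 116)
  = 4.630 × 0.1615 = 0.7477 mg/L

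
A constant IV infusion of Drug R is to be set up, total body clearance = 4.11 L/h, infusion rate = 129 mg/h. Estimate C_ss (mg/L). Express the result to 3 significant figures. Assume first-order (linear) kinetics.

31.4 mg/L

At steady state Css = R₀ / CL = 129 / 4.110 = 31.39 mg/L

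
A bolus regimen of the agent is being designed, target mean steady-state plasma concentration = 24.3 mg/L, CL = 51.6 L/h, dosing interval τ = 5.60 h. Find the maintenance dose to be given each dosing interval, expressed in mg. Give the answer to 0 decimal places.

At steady state, Dose/τ = Css × CL.
Dose = Css × CL × τ = 24.3 × 51.60 × 5.60 = 7022 mg

7022 mg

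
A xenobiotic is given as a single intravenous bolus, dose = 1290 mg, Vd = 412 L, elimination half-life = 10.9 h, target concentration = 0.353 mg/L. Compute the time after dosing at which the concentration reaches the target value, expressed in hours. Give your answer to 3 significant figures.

C₀ = Dose / Vd = 1290 / 412 = 3.131 mg/L
k = ln2 / t½ = 0.693147 / 10.9 = 0.06359 h⁻¹
t = ln(C₀ / C) / k = ln(3.131 / 0.353) / 0.06359
  = ln(8.870) / 0.06359 = 2.183 / 0.06359 = 34.33 h

34.3 h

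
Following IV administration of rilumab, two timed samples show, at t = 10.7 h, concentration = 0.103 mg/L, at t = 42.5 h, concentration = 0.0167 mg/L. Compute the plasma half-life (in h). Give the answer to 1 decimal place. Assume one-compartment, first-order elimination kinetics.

k = ln(C₁/C₂) / (t₂ − t₁) = ln(0.103/0.0167) / (42.5 − 10.7)
  = 1.819 / 31.80 = 0.05720 h⁻¹
t½ = ln2 / k = 0.693147 / 0.05720 = 12.12 h

12.1 h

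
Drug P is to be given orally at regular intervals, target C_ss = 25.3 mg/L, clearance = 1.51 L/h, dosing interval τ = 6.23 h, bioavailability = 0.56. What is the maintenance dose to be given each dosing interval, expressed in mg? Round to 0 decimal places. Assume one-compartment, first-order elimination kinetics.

425 mg

At steady state, F × (Dose/τ) = Css × CL.
Dose = Css × CL × τ / F = 25.3 × 1.510 × 6.23 / 0.56 = 425.0 mg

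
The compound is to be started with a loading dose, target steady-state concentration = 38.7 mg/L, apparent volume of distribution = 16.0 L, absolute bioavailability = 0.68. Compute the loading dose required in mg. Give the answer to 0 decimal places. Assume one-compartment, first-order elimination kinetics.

911 mg

LD = Css × Vd / F = 38.7 × 16.0 / 0.68 = 910.6 mg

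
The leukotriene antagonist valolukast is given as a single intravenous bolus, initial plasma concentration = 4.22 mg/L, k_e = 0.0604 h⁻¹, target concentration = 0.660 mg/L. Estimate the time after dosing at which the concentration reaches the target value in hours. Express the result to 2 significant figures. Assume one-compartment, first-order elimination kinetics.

31 h

t = ln(C₀ / C) / k = ln(4.220 / 0.660) / 0.06040
  = ln(6.394) / 0.06040 = 1.855 / 0.06040 = 30.71 h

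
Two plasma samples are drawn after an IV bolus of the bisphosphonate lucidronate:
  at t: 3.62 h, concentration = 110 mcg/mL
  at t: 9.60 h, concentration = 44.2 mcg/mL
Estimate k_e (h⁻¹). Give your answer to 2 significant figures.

k = ln(C₁/C₂) / (t₂ − t₁) = ln(110/44.2) / (9.60 − 3.62)
  = 0.9118 / 5.980 = 0.1525 h⁻¹

0.15 h⁻¹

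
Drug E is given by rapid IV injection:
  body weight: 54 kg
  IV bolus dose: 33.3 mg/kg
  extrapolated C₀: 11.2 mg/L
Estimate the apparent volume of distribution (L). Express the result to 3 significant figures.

Dose = 33.3 × 54 = 1798 mg
Vd = Dose / C₀ = 1798 / 11.2 = 160.5 L

161 L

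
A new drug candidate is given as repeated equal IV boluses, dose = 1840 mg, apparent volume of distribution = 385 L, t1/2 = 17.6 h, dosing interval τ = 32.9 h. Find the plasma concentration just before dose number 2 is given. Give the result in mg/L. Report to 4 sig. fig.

1.308 mg/L

C₀ per dose = Dose / Vd = 1840 / 385 = 4.779 mg/L
k = ln2 / t½ = 0.693147 / 17.6 = 0.03938 h⁻¹
Fraction remaining after one interval: r = e^(−kτ) = e^(−0.03938 × 32.9) = 0.2737
Before dose 2, 1 dose has been given (aged 1τ).
C_trough = C₀ × r = 4.779 × 0.2737 = 1.308 mg/L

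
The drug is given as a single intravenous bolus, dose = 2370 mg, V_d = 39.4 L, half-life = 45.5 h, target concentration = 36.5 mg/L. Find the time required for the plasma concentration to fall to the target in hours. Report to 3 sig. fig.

C₀ = Dose / Vd = 2370 / 39.4 = 60.15 mg/L
k = ln2 / t½ = 0.693147 / 45.5 = 0.01523 h⁻¹
t = ln(C₀ / C) / k = ln(60.15 / 36.5) / 0.01523
  = ln(1.648) / 0.01523 = 0.4996 / 0.01523 = 32.80 h

32.8 h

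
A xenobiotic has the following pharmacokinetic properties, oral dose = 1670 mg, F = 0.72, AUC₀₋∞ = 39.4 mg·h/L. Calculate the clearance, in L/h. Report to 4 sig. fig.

CL = F·Dose / AUC = 0.72 × 1670 / 39.4 = 30.52 L/h

30.52 L/h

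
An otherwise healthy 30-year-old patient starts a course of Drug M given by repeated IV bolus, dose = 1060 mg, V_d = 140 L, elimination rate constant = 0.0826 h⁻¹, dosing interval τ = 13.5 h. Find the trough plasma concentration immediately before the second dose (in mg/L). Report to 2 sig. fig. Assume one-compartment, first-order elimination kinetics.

C₀ per dose = Dose / Vd = 1060 / 140 = 7.571 mg/L
Fraction remaining after one interval: r = e^(−kτ) = e^(−0.08260 × 13.5) = 0.3279
Before dose 2, 1 dose has been given (aged 1τ).
C_trough = C₀ × r = 7.571 × 0.3279 = 2.483 mg/L

2.5 mg/L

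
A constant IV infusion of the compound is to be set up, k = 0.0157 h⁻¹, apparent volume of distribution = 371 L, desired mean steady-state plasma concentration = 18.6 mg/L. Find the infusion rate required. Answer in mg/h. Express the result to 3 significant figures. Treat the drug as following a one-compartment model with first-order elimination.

108 mg/h

CL = k × Vd = 0.01570 × 371 = 5.825 L/h
At steady state, infusion rate R₀ = Css × CL = 18.6 × 5.825 = 108.3 mg/h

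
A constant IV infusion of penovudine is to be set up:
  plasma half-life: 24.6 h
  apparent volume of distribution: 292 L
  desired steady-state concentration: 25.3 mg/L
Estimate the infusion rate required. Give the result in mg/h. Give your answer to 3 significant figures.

k = ln2 / t½ = 0.693147 / 24.6 = 0.02818 h⁻¹
CL = k × Vd = 0.02818 × 292 = 8.229 L/h
At steady state, infusion rate R₀ = Css × CL = 25.3 × 8.229 = 208.2 mg/h

208 mg/h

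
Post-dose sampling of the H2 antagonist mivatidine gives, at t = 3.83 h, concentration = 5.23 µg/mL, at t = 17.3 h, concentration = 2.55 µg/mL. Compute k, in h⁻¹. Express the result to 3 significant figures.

k = ln(C₁/C₂) / (t₂ − t₁) = ln(5.23/2.55) / (17.3 − 3.83)
  = 0.7183 / 13.47 = 0.05333 h⁻¹

0.0533 h⁻¹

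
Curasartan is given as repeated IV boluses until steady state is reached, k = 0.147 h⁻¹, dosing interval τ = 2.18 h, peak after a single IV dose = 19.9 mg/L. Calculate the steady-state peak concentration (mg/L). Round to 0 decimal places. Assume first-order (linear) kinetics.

e^(−kτ) = e^(−0.1470 × 2.18) = 0.7258
Accumulation ratio R = 1 / (1 − e^(−kτ)) = 1 / (1 − 0.7258) = 3.647
Steady-state peak = C₀ × R = 19.9 × 3.647 = 72.58 mg/L

73 mg/L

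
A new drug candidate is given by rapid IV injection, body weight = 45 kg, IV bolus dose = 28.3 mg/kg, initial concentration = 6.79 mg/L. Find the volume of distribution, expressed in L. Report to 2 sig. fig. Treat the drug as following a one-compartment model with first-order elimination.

190 L

Dose = 28.3 × 45 = 1274 mg
Vd = Dose / C₀ = 1274 / 6.79 = 187.6 L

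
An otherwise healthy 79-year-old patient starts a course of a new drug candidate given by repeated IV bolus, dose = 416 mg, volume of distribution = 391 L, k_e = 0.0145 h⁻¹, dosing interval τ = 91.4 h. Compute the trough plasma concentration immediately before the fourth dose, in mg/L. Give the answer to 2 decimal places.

C₀ per dose = Dose / Vd = 416 / 391 = 1.064 mg/L
Fraction remaining after one interval: r = e^(−kτ) = e^(−0.01450 × 91.4) = 0.2657
Before dose 4, 3 doses have been given (aged 1τ, 2τ, 3τ).
C_trough = C₀ × (r + r² + … + r^3) = C₀ × r(1−r^3)/(1−r)
        = 1.064 × 0.2657 × (1 − 0.01876) / (1 − 0.2657) = 0.3778 mg/L

0.38 mg/L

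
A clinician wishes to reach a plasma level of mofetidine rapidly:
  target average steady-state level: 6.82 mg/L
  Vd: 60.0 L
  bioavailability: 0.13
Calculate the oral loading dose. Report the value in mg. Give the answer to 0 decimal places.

LD = Css × Vd / F = 6.82 × 60.0 / 0.13 = 3148 mg

3148 mg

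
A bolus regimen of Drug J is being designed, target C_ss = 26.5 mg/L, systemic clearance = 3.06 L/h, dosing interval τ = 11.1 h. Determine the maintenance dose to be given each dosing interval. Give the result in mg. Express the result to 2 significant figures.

At steady state, Dose/τ = Css × CL.
Dose = Css × CL × τ = 26.5 × 3.060 × 11.1 = 900.1 mg

900 mg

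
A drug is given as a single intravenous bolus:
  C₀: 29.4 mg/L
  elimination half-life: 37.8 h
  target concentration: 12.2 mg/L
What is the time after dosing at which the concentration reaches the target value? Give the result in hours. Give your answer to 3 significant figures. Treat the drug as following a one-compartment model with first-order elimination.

k = ln2 / t½ = 0.693147 / 37.8 = 0.01834 h⁻¹
t = ln(C₀ / C) / k = ln(29.40 / 12.2) / 0.01834
  = ln(2.410) / 0.01834 = 0.8796 / 0.01834 = 47.96 h

48.0 h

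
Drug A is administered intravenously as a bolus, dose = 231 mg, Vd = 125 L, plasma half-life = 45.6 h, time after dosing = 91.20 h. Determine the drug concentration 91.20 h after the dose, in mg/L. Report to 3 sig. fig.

0.462 mg/L

C₀ = Dose / Vd = 231.0 / 125 = 1.848 mg/L
k = ln2 / t½ = 0.693147 / 45.6 = 0.01520 h⁻¹
t / t½ = 91.20 / 45.6 = 2 half-lives
C = C₀ × (1/2)^2 = 1.848 × 0.2500 = 0.4620 mg/L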